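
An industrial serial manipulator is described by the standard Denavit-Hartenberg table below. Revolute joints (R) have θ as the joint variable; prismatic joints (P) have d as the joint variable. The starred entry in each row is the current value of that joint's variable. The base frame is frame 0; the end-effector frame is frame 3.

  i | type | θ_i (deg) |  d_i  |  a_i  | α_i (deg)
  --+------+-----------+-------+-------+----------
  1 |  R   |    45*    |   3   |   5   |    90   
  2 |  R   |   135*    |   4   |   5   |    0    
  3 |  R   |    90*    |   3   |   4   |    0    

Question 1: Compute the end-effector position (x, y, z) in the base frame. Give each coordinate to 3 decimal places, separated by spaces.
after link 1: o_1 = (3.5355, 3.5355, 3.0000)
after link 2: o_2 = (3.8640, -1.7929, 6.5355)
after link 3: o_3 = (3.9853, -5.9142, 3.7071)

3.985 -5.914 3.707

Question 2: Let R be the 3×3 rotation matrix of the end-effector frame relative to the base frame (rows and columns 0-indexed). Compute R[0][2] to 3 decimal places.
0.707

End-effector z-axis (col 2 of R) = (0.7071,-0.7071,0.0000)
R[0][2] = 0.7071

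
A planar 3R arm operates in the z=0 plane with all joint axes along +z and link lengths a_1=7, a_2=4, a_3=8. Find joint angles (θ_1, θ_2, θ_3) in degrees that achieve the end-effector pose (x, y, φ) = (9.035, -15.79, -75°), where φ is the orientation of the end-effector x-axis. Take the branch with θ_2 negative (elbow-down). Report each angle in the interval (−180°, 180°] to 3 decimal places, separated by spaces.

-38.368 -29.976 -6.656

wrist centre = target − a_3·(cos φ, sin φ) = (6.9644, -8.0626)
cos θ_2 = (113.5089−7²−4²)/(2·7·4) = 0.8662; θ_2 = -29.9764° (elbow-down)
β = atan2(-8.0626,6.9644) = -49.1796°; ψ = atan2(-1.9986,10.4649) = -10.8121°
θ_1 = β − ψ = -38.3676°
θ_3 = φ − θ_1 − θ_2 = -6.6560° (wrapped to (-180°,180°])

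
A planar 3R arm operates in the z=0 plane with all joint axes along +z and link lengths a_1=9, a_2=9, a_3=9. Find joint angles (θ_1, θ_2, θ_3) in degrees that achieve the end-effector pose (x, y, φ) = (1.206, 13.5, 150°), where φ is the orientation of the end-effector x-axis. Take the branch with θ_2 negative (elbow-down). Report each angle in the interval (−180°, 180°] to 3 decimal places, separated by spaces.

89.999 -89.999 150.000

wrist centre = target − a_3·(cos φ, sin φ) = (9.0002, 9.0000)
cos θ_2 = (162.0041−9²−9²)/(2·9·9) = 0.0000; θ_2 = -89.9985° (elbow-down)
β = atan2(9.0000,9.0002) = 44.9993°; ψ = atan2(-9.0000,9.0002) = -44.9993°
θ_1 = β − ψ = 89.9985°
θ_3 = φ − θ_1 − θ_2 = 150.0000° (wrapped to (-180°,180°])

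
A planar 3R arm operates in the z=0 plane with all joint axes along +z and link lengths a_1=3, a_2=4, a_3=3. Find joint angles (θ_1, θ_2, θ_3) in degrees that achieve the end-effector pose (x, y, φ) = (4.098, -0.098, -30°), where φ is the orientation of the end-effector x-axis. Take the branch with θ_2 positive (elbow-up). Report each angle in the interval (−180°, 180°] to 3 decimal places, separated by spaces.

-59.997 150.000 -120.003

wrist centre = target − a_3·(cos φ, sin φ) = (1.4999, 1.4020)
cos θ_2 = (4.2154−3²−4²)/(2·3·4) = -0.8660; θ_2 = 150.0001° (elbow-up)
β = atan2(1.4020,1.4999) = 43.0673°; ψ = atan2(2.0000,-0.4641) = 103.0644°
θ_1 = β − ψ = -59.9971°
θ_3 = φ − θ_1 − θ_2 = -120.0030° (wrapped to (-180°,180°])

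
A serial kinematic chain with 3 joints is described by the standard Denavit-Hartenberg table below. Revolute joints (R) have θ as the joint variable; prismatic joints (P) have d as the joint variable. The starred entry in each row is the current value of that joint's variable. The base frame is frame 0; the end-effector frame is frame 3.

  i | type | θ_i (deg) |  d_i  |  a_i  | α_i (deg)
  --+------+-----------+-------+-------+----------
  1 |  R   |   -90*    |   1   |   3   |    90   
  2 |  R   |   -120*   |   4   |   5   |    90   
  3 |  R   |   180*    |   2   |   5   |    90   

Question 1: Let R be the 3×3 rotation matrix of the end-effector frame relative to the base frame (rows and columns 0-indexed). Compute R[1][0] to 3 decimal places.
End-effector x-axis (col 0 of R) = (-0.0000,-0.5000,0.8660)
R[1][0] = -0.5000

-0.500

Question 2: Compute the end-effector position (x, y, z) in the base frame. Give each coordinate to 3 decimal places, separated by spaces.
after link 1: o_1 = (0.0000, -3.0000, 1.0000)
after link 2: o_2 = (-4.0000, -0.5000, -3.3301)
after link 3: o_3 = (-4.0000, -1.2679, 2.0000)

-4.000 -1.268 2.000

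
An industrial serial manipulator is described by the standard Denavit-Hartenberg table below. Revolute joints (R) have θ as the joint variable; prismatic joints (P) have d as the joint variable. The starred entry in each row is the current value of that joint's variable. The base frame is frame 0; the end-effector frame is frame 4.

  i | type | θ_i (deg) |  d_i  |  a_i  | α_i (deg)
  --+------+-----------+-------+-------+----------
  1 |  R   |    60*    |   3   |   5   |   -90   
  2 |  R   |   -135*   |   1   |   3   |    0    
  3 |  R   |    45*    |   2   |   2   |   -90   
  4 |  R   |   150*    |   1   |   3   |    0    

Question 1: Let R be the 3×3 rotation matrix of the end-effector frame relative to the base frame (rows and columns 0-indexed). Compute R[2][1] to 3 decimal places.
-0.500

End-effector y-axis (col 1 of R) = (-0.7500,0.4330,-0.5000)
R[2][1] = -0.5000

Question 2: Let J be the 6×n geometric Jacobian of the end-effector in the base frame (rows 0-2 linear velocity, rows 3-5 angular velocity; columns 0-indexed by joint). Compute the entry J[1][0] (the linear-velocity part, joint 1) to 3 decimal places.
axis z_0 = ẑ; lever o_n−o_0 = (0.6403,4.1090,4.5232)
cross product → J_v[:, 0] = (-4.1090,0.6403,0.0000)
J_ω[:, 0] = z_0
entry J[1][0] = 0.6403

0.640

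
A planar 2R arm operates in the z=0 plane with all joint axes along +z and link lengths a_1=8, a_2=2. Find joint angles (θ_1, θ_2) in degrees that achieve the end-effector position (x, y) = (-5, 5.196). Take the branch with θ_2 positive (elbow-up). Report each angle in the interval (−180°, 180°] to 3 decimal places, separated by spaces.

cos θ_2 = (51.9984−8²−2²)/(2·8·2) = -0.5000; θ_2 = 120.0033° (elbow-up)
β = atan2(5.1960,-5.0000) = 133.8987°; ψ = atan2(1.7320,6.9999) = 13.8976°
θ_1 = β − ψ = 120.0011°

120.001 120.003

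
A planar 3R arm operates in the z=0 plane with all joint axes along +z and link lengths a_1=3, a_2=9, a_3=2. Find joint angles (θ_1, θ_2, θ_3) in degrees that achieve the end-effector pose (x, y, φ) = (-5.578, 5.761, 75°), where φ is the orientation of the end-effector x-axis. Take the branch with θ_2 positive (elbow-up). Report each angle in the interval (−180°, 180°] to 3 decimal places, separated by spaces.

30.008 134.996 -90.004

wrist centre = target − a_3·(cos φ, sin φ) = (-6.0956, 3.8291)
cos θ_2 = (51.8192−3²−9²)/(2·3·9) = -0.7071; θ_2 = 134.9956° (elbow-up)
β = atan2(3.8291,-6.0956) = 147.8638°; ψ = atan2(6.3645,-3.3635) = 117.8554°
θ_1 = β − ψ = 30.0084°
θ_3 = φ − θ_1 − θ_2 = -90.0040° (wrapped to (-180°,180°])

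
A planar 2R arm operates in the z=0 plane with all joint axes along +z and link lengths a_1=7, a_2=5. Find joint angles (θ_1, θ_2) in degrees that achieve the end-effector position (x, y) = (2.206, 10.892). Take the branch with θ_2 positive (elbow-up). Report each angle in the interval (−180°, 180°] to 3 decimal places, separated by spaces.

60.002 44.995

cos θ_2 = (123.5021−7²−5²)/(2·7·5) = 0.7072; θ_2 = 44.9946° (elbow-up)
β = atan2(10.8920,2.2060) = 78.5505°; ψ = atan2(3.5352,10.5359) = 18.5487°
θ_1 = β − ψ = 60.0019°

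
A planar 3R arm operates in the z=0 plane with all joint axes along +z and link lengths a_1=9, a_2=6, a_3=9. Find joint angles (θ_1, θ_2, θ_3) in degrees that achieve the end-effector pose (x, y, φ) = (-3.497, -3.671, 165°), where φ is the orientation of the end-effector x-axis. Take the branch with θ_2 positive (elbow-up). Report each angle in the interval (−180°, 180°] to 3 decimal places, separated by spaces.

-90.000 119.996 135.004

wrist centre = target − a_3·(cos φ, sin φ) = (5.1963, -6.0004)
cos θ_2 = (63.0063−9²−6²)/(2·9·6) = -0.4999; θ_2 = 119.9961° (elbow-up)
β = atan2(-6.0004,5.1963) = -49.1074°; ψ = atan2(5.1964,6.0004) = 40.8928°
θ_1 = β − ψ = -90.0002°
θ_3 = φ − θ_1 − θ_2 = 135.0041° (wrapped to (-180°,180°])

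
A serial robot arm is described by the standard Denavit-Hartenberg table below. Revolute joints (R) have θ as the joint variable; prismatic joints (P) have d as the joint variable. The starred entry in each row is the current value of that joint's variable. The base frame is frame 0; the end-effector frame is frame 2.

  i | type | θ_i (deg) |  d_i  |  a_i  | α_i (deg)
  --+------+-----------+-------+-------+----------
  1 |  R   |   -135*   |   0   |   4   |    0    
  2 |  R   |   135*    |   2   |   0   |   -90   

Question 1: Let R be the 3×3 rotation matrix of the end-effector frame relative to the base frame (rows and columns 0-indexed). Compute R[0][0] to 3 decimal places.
1.000

End-effector x-axis (col 0 of R) = (1.0000,0.0000,0.0000)
R[0][0] = 1.0000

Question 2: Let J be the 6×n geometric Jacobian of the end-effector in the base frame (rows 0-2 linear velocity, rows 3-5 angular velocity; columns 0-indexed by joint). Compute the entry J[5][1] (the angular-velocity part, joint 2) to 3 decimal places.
axis z_1 = (0.0000,0.0000,1.0000); lever o_n−o_1 = (0.0000,0.0000,2.0000)
cross product → J_v[:, 1] = (0.0000,0.0000,0.0000)
J_ω[:, 1] = z_1
entry J[5][1] = 1.0000

1.000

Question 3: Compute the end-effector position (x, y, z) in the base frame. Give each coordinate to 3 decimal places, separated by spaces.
-2.828 -2.828 2.000

after link 1: o_1 = (-2.8284, -2.8284, 0.0000)
after link 2: o_2 = (-2.8284, -2.8284, 2.0000)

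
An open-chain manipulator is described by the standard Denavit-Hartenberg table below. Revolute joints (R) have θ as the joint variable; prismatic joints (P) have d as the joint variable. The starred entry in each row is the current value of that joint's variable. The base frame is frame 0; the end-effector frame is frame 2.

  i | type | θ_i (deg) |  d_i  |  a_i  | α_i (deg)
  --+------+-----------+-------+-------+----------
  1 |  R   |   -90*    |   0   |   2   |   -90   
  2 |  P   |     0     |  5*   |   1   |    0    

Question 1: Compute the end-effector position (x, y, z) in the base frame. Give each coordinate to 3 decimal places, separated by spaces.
5.000 -3.000 0.000

after link 1: o_1 = (0.0000, -2.0000, 0.0000)
after link 2: o_2 = (5.0000, -3.0000, 0.0000)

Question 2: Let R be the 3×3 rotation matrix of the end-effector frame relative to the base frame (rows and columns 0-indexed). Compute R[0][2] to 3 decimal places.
End-effector z-axis (col 2 of R) = (1.0000,0.0000,0.0000)
R[0][2] = 1.0000

1.000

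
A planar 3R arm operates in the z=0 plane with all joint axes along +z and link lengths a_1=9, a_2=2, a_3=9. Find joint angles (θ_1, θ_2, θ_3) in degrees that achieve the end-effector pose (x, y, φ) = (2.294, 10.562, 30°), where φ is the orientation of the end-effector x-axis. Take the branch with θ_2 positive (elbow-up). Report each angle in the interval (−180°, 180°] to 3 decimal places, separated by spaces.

120.002 119.999 149.999

wrist centre = target − a_3·(cos φ, sin φ) = (-5.5002, 6.0620)
cos θ_2 = (67.0004−9²−2²)/(2·9·2) = -0.5000; θ_2 = 119.9993° (elbow-up)
β = atan2(6.0620,-5.5002) = 132.2184°; ψ = atan2(1.7321,8.0000) = 12.2164°
θ_1 = β − ψ = 120.0020°
θ_3 = φ − θ_1 − θ_2 = 149.9987° (wrapped to (-180°,180°])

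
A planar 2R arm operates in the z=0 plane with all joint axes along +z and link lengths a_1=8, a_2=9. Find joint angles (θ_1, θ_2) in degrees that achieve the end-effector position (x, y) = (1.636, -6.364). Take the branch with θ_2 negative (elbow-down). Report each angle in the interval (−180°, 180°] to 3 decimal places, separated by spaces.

cos θ_2 = (43.1770−8²−9²)/(2·8·9) = -0.7071; θ_2 = -134.9998° (elbow-down)
β = atan2(-6.3640,1.6360) = -75.5831°; ψ = atan2(-6.3640,1.6361) = -75.5825°
θ_1 = β − ψ = -0.0006°

-0.001 -135.000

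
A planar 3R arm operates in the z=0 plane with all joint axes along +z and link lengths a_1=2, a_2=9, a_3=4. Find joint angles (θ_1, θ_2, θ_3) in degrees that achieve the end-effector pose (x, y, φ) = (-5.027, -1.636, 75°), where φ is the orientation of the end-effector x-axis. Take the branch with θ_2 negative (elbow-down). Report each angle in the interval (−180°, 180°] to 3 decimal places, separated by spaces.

wrist centre = target − a_3·(cos φ, sin φ) = (-6.0623, -5.4997)
cos θ_2 = (66.9979−2²−9²)/(2·2·9) = -0.5001; θ_2 = -120.0038° (elbow-down)
β = atan2(-5.4997,-6.0623) = -137.7857°; ψ = atan2(-7.7939,-2.5005) = -107.7877°
θ_1 = β − ψ = -29.9979°
θ_3 = φ − θ_1 − θ_2 = -134.9983° (wrapped to (-180°,180°])

-29.998 -120.004 -134.998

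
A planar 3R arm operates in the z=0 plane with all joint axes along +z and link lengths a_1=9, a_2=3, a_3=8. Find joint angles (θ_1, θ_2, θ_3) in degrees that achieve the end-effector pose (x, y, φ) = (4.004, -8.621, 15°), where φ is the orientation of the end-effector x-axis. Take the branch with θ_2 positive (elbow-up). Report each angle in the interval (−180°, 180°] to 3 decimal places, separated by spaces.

-120.004 45.016 89.988

wrist centre = target − a_3·(cos φ, sin φ) = (-3.7234, -10.6916)
cos θ_2 = (128.1730−9²−3²)/(2·9·3) = 0.7069; θ_2 = 45.0161° (elbow-up)
β = atan2(-10.6916,-3.7234) = -109.2010°; ψ = atan2(2.1219,11.1207) = 10.8026°
θ_1 = β − ψ = -120.0036°
θ_3 = φ − θ_1 − θ_2 = 89.9875° (wrapped to (-180°,180°])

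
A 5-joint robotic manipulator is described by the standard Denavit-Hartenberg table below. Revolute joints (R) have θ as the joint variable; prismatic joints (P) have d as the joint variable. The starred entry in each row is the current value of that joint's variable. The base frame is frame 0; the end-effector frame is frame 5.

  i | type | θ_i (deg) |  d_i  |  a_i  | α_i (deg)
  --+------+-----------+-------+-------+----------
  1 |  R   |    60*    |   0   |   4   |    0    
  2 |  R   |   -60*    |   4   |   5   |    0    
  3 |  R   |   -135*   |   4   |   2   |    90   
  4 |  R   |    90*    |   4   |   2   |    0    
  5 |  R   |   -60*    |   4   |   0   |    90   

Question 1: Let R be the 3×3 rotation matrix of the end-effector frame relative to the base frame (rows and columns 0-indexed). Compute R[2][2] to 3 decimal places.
End-effector z-axis (col 2 of R) = (-0.3536,-0.3536,-0.8660)
R[2][2] = -0.8660

-0.866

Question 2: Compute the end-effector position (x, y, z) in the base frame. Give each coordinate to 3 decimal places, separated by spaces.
-0.071 7.707 10.000

after link 1: o_1 = (2.0000, 3.4641, 0.0000)
after link 2: o_2 = (7.0000, 3.4641, 4.0000)
after link 3: o_3 = (5.5858, 2.0499, 8.0000)
after link 4: o_4 = (2.7574, 4.8783, 10.0000)
after link 5: o_5 = (-0.0711, 7.7067, 10.0000)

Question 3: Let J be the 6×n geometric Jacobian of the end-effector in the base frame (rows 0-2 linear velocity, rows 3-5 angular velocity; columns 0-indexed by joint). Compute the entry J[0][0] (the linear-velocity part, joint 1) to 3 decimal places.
axis z_0 = ẑ; lever o_n−o_0 = (-0.0711,7.7067,10.0000)
cross product → J_v[:, 0] = (-7.7067,-0.0711,0.0000)
J_ω[:, 0] = z_0
entry J[0][0] = -7.7067

-7.707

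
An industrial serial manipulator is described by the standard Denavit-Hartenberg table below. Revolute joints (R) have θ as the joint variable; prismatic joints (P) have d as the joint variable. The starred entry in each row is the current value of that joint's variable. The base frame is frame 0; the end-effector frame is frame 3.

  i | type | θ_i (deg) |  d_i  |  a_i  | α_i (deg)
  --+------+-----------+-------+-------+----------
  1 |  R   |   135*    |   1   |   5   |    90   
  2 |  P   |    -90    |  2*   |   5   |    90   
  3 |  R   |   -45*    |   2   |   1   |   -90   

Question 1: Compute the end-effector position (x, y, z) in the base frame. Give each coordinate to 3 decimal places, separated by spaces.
after link 1: o_1 = (-3.5355, 3.5355, 1.0000)
after link 2: o_2 = (-2.1213, 4.9497, -4.0000)
after link 3: o_3 = (-1.2071, 3.0355, -4.7071)

-1.207 3.036 -4.707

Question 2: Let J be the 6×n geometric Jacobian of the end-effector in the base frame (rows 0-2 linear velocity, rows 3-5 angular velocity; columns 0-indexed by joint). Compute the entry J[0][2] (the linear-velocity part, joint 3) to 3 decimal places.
0.500

axis z_2 = (0.7071,-0.7071,-0.0000); lever o_n−o_2 = (0.9142,-1.9142,-0.7071)
cross product → J_v[:, 2] = (0.5000,0.5000,-0.7071)
J_ω[:, 2] = z_2
entry J[0][2] = 0.5000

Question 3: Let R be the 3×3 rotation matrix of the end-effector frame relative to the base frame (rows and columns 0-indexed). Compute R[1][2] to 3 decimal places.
0.500

End-effector z-axis (col 2 of R) = (0.5000,0.5000,-0.7071)
R[1][2] = 0.5000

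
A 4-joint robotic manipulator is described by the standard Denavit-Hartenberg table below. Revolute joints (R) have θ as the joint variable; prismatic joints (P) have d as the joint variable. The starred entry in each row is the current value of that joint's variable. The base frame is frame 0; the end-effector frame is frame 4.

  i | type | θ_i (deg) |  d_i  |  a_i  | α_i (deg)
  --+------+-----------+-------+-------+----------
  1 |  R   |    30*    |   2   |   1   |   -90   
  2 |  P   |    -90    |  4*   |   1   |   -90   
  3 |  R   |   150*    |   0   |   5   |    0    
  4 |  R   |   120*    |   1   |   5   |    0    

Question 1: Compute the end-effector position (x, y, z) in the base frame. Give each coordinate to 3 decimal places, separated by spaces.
-1.518 6.629 -1.330

after link 1: o_1 = (0.8660, 0.5000, 2.0000)
after link 2: o_2 = (-1.1340, 3.9641, 3.0000)
after link 3: o_3 = (0.1160, 1.7990, -1.3301)
after link 4: o_4 = (-1.5179, 6.6292, -1.3301)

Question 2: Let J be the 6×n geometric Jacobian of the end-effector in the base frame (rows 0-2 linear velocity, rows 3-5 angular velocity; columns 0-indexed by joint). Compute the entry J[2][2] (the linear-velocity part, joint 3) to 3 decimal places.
2.500

axis z_2 = (0.8660,0.5000,-0.0000); lever o_n−o_2 = (-0.3840,2.6651,-4.3301)
cross product → J_v[:, 2] = (-2.1651,3.7500,2.5000)
J_ω[:, 2] = z_2
entry J[2][2] = 2.5000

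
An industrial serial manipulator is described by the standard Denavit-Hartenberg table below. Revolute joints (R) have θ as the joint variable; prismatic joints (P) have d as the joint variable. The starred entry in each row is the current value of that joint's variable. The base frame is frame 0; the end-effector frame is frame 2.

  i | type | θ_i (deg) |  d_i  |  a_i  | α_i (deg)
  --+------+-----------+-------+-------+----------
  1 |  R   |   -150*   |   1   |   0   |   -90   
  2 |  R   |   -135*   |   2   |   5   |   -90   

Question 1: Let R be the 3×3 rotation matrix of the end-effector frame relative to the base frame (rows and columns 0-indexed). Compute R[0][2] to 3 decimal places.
-0.612

End-effector z-axis (col 2 of R) = (-0.6124,-0.3536,0.7071)
R[0][2] = -0.6124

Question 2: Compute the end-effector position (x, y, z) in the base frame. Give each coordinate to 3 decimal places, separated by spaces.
4.062 0.036 4.536

after link 1: o_1 = (0.0000, 0.0000, 1.0000)
after link 2: o_2 = (4.0619, 0.0357, 4.5355)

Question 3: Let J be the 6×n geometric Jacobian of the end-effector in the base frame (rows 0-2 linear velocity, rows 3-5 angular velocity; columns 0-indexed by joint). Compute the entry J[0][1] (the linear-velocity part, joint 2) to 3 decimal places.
-3.062

axis z_1 = (0.5000,-0.8660,0.0000); lever o_n−o_1 = (4.0619,0.0357,3.5355)
cross product → J_v[:, 1] = (-3.0619,-1.7678,3.5355)
J_ω[:, 1] = z_1
entry J[0][1] = -3.0619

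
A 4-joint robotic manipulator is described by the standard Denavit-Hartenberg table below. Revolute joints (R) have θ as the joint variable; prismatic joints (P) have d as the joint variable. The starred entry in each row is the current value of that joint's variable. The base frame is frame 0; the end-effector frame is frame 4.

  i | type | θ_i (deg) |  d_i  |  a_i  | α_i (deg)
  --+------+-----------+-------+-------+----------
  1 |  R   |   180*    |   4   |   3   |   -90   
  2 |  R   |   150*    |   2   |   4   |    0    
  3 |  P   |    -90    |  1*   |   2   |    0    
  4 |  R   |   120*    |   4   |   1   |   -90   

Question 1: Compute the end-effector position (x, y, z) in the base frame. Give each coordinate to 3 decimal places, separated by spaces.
after link 1: o_1 = (-3.0000, 0.0000, 4.0000)
after link 2: o_2 = (0.4641, -2.0000, 2.0000)
after link 3: o_3 = (-0.5359, -3.0000, 0.2679)
after link 4: o_4 = (0.4641, -7.0000, 0.2679)

0.464 -7.000 0.268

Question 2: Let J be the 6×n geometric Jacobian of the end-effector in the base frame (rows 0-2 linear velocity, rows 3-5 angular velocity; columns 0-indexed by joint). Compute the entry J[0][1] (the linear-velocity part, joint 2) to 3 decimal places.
3.732

axis z_1 = (-0.0000,-1.0000,0.0000); lever o_n−o_1 = (3.4641,-7.0000,-3.7321)
cross product → J_v[:, 1] = (3.7321,-0.0000,3.4641)
J_ω[:, 1] = z_1
entry J[0][1] = 3.7321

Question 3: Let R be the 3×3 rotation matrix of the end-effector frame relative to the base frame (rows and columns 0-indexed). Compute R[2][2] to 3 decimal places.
1.000

End-effector z-axis (col 2 of R) = (0.0000,-0.0000,1.0000)
R[2][2] = 1.0000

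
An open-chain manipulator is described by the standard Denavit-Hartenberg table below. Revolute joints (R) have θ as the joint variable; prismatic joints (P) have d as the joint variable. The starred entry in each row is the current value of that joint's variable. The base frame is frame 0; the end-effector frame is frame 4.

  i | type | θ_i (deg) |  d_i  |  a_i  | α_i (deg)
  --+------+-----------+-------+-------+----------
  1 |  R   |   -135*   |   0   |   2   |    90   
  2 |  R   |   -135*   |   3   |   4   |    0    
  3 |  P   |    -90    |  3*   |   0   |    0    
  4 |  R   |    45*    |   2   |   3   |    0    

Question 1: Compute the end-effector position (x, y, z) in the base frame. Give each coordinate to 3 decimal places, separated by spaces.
after link 1: o_1 = (-1.4142, -1.4142, 0.0000)
after link 2: o_2 = (-1.5355, 2.7071, -2.8284)
after link 3: o_3 = (-3.6569, 4.8284, -2.8284)
after link 4: o_4 = (-2.9497, 8.3640, -2.8284)

-2.950 8.364 -2.828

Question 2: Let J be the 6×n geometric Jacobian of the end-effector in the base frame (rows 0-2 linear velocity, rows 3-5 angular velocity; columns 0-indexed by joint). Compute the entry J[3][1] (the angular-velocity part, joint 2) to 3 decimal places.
axis z_1 = (-0.7071,0.7071,0.0000); lever o_n−o_1 = (-1.5355,9.7782,-2.8284)
cross product → J_v[:, 1] = (-2.0000,-2.0000,-5.8284)
J_ω[:, 1] = z_1
entry J[3][1] = -0.7071

-0.707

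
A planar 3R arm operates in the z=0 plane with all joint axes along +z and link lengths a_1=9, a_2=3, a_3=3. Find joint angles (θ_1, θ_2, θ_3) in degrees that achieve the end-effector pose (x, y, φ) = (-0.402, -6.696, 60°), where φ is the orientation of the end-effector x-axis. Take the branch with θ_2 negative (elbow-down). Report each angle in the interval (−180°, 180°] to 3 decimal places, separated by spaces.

-83.130 -90.003 -126.867

wrist centre = target − a_3·(cos φ, sin φ) = (-1.9020, -9.2941)
cos θ_2 = (89.9975−9²−3²)/(2·9·3) = -0.0000; θ_2 = -90.0027° (elbow-down)
β = atan2(-9.2941,-1.9020) = -101.5657°; ψ = atan2(-3.0000,8.9999) = -18.4352°
θ_1 = β − ψ = -83.1305°
θ_3 = φ − θ_1 − θ_2 = -126.8668° (wrapped to (-180°,180°])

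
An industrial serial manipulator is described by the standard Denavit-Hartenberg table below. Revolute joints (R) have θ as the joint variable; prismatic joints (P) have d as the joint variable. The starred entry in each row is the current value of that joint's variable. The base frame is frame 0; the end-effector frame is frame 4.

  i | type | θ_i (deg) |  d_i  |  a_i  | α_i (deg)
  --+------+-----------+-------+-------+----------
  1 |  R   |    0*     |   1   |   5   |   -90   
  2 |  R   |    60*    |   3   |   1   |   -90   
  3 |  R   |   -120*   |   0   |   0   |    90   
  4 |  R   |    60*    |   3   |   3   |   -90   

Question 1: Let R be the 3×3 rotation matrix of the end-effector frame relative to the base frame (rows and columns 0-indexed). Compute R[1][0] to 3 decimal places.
End-effector x-axis (col 0 of R) = (-0.8750,0.4330,-0.2165)
R[1][0] = 0.4330

0.433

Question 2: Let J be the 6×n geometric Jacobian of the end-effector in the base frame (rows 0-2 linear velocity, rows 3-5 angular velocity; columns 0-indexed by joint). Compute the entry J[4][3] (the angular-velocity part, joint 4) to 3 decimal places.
-0.500

axis z_3 = (-0.4330,-0.5000,0.7500); lever o_n−o_3 = (-3.9240,-0.2010,1.6005)
cross product → J_v[:, 3] = (-0.6495,-2.2500,-1.8750)
J_ω[:, 3] = z_3
entry J[4][3] = -0.5000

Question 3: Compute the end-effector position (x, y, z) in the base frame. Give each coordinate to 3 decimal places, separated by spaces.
after link 1: o_1 = (5.0000, 0.0000, 1.0000)
after link 2: o_2 = (5.5000, 3.0000, 0.1340)
after link 3: o_3 = (5.5000, 3.0000, 0.1340)
after link 4: o_4 = (1.5760, 2.7990, 1.7345)

1.576 2.799 1.734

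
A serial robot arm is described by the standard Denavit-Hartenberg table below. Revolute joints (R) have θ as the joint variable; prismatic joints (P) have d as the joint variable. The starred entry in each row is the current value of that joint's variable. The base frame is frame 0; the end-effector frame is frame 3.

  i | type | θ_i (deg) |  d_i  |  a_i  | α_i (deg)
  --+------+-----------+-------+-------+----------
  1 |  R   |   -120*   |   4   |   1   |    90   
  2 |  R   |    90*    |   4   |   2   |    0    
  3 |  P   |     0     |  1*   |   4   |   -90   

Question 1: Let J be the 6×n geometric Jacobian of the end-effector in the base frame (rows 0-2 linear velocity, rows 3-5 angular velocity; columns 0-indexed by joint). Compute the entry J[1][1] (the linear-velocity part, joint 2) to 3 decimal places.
5.196

axis z_1 = (-0.8660,0.5000,0.0000); lever o_n−o_1 = (-4.3301,2.5000,6.0000)
cross product → J_v[:, 1] = (3.0000,5.1962,0.0000)
J_ω[:, 1] = z_1
entry J[1][1] = 5.1962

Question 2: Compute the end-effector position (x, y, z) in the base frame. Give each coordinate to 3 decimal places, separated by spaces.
-4.830 1.634 10.000

after link 1: o_1 = (-0.5000, -0.8660, 4.0000)
after link 2: o_2 = (-3.9641, 1.1340, 6.0000)
after link 3: o_3 = (-4.8301, 1.6340, 10.0000)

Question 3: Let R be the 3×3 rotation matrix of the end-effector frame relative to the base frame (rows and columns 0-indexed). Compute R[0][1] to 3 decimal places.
0.866

End-effector y-axis (col 1 of R) = (0.8660,-0.5000,-0.0000)
R[0][1] = 0.8660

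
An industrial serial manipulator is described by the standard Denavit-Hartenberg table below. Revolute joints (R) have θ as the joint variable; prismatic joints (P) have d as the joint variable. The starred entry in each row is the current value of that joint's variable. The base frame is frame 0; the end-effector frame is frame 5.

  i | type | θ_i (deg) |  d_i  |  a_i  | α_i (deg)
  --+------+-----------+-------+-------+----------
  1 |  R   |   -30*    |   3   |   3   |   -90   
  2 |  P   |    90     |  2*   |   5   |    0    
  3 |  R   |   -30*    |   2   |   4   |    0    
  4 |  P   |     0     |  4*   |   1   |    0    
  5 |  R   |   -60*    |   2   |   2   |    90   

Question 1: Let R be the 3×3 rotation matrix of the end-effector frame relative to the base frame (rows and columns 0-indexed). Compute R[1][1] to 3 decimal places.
End-effector y-axis (col 1 of R) = (0.5000,0.8660,0.0000)
R[1][1] = 0.8660

0.866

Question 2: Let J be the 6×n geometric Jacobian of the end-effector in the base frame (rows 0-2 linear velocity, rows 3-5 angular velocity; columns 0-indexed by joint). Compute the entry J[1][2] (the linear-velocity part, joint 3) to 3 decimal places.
2.165

axis z_2 = (0.5000,0.8660,0.0000); lever o_n−o_2 = (7.8971,4.6782,-4.3301)
cross product → J_v[:, 2] = (-3.7500,2.1651,-4.5000)
J_ω[:, 2] = z_2
entry J[1][2] = 2.1651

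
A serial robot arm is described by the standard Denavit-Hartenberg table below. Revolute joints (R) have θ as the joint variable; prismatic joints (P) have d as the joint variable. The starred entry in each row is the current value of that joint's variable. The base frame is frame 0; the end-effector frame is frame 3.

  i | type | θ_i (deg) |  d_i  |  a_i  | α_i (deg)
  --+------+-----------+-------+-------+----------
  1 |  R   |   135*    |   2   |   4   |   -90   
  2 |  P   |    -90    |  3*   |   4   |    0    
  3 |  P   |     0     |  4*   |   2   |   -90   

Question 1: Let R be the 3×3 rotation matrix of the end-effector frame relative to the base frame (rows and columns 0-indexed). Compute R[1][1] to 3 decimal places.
End-effector y-axis (col 1 of R) = (0.7071,0.7071,-0.0000)
R[1][1] = 0.7071

0.707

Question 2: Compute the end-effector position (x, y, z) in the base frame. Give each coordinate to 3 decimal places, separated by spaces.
after link 1: o_1 = (-2.8284, 2.8284, 2.0000)
after link 2: o_2 = (-4.9497, 0.7071, 6.0000)
after link 3: o_3 = (-7.7782, -2.1213, 8.0000)

-7.778 -2.121 8.000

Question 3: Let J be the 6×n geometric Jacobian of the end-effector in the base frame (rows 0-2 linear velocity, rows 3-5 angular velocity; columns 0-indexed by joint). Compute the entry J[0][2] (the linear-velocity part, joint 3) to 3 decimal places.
prismatic axis z_2 = (-0.7071,-0.7071,0.0000)
J_v[:, 2] = z_2; J_ω[:, 2] = (0,0,0)
entry J[0][2] = -0.7071

-0.707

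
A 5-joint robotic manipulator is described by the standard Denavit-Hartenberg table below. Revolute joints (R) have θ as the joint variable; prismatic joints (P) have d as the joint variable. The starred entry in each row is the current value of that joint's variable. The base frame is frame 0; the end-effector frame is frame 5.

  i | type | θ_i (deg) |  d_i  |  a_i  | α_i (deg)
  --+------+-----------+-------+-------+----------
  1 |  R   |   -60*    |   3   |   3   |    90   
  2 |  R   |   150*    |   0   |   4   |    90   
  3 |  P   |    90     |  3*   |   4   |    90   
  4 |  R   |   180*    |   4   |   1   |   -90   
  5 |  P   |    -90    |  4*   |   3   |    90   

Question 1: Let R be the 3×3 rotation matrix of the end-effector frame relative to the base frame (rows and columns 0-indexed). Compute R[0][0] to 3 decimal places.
-0.433

End-effector x-axis (col 0 of R) = (-0.4330,0.7500,0.5000)
R[0][0] = -0.4330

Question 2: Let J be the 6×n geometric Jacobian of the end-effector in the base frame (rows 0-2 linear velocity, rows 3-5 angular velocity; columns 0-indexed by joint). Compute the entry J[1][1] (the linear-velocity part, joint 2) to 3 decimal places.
axis z_1 = (-0.8660,-0.5000,0.0000); lever o_n−o_1 = (-7.6112,7.1830,4.6340)
cross product → J_v[:, 1] = (-2.3170,4.0131,-10.0263)
J_ω[:, 1] = z_1
entry J[1][1] = 4.0131

4.013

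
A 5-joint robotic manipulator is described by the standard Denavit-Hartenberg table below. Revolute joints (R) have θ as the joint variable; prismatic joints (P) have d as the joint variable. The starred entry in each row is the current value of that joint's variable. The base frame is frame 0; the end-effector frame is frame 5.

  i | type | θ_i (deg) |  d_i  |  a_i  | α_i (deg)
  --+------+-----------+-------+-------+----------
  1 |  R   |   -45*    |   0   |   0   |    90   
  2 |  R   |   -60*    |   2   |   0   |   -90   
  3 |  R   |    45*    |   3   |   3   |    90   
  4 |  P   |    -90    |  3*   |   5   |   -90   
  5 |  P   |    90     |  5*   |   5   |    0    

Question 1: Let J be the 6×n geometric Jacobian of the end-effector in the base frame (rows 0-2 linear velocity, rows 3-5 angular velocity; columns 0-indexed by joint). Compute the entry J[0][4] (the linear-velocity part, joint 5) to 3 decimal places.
prismatic axis z_4 = (0.7500,0.2500,-0.6124)
J_v[:, 4] = z_4; J_ω[:, 4] = (0,0,0)
entry J[0][4] = 0.7500

0.750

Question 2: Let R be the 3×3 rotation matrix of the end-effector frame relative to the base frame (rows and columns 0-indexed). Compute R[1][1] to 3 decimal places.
-0.612

End-effector y-axis (col 1 of R) = (0.6124,-0.6124,0.5000)
R[1][1] = -0.6124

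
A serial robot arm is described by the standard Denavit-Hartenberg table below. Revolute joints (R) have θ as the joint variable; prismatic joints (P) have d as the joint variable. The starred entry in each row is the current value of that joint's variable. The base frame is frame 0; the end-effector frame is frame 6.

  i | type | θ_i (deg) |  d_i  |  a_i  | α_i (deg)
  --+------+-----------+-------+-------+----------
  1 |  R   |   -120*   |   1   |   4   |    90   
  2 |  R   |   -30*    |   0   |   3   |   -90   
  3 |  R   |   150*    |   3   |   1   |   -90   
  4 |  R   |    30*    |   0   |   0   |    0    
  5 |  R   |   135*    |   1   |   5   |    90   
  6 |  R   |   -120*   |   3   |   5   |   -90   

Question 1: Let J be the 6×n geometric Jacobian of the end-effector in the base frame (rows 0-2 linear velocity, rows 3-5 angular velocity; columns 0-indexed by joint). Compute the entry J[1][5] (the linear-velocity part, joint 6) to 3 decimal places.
-3.206

axis z_5 = (0.4506,0.5217,-0.7244); lever o_n−o_5 = (5.4514,-1.2492,-1.6499)
cross product → J_v[:, 5] = (-1.7657,-3.2058,-3.4067)
J_ω[:, 5] = z_5
entry J[1][5] = -3.2058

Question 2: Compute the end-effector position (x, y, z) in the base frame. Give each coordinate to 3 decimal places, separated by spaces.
-1.902 -8.424 -2.081

after link 1: o_1 = (-2.0000, -3.4641, 1.0000)
after link 2: o_2 = (-3.2990, -5.7141, -0.5000)
after link 3: o_3 = (-3.2410, -6.6136, 2.5311)
after link 4: o_4 = (-3.2410, -6.6136, 2.5311)
after link 5: o_5 = (-7.3534, -7.1748, -0.4309)
after link 6: o_6 = (-1.9020, -8.4240, -2.0808)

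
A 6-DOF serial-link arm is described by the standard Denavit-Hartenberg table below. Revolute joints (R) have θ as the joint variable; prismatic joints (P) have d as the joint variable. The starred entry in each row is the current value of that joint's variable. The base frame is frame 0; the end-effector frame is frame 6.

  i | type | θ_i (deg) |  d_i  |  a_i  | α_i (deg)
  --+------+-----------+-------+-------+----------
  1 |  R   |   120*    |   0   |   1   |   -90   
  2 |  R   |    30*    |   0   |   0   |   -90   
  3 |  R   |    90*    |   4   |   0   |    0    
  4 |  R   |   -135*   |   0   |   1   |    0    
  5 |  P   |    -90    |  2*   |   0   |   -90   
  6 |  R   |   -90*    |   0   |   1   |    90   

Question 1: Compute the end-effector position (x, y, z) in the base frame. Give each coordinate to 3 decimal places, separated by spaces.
after link 1: o_1 = (-0.5000, 0.8660, 0.0000)
after link 2: o_2 = (-0.5000, 0.8660, 0.0000)
after link 3: o_3 = (0.5000, -0.8660, -3.4641)
after link 4: o_4 = (-0.4186, -0.6892, -3.8177)
after link 5: o_5 = (0.0814, -1.5553, -5.5497)
after link 6: o_6 = (0.3314, -1.9883, -6.4157)

0.331 -1.988 -6.416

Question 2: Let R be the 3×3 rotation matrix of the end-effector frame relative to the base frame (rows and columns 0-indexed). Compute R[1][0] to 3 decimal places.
-0.433

End-effector x-axis (col 0 of R) = (0.2500,-0.4330,-0.8660)
R[1][0] = -0.4330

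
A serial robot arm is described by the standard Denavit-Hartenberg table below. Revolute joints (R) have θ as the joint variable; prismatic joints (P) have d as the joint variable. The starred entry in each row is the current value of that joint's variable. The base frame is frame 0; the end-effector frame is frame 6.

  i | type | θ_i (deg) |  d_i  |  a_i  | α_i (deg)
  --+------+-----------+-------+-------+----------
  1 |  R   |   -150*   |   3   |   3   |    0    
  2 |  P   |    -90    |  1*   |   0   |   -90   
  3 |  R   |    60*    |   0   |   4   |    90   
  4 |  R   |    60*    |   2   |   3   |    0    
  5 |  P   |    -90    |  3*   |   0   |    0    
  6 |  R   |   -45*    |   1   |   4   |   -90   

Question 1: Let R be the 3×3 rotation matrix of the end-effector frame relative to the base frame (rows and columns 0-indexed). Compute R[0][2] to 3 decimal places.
-0.466

End-effector z-axis (col 2 of R) = (-0.4656,0.2888,-0.8365)
R[0][2] = -0.4656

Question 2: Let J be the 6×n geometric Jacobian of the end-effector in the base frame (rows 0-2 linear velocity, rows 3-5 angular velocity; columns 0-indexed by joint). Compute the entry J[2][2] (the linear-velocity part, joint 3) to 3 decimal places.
axis z_2 = (-0.8660,-0.5000,0.0000); lever o_n−o_2 = (-3.1358,7.9627,-2.6597)
cross product → J_v[:, 2] = (1.3299,-2.3034,-8.4638)
J_ω[:, 2] = z_2
entry J[2][2] = -8.4638

-8.464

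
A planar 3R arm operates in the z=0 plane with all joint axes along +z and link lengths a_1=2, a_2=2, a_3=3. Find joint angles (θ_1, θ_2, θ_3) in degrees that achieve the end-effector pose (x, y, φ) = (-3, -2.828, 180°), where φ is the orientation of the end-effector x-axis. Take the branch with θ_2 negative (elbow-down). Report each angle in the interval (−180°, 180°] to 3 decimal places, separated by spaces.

-44.991 -90.017 -44.991

wrist centre = target − a_3·(cos φ, sin φ) = (0.0000, -2.8280)
cos θ_2 = (7.9976−2²−2²)/(2·2·2) = -0.0003; θ_2 = -90.0173° (elbow-down)
β = atan2(-2.8280,0.0000) = -90.0000°; ψ = atan2(-2.0000,1.9994) = -45.0087°
θ_1 = β − ψ = -44.9913°
θ_3 = φ − θ_1 − θ_2 = -44.9913° (wrapped to (-180°,180°])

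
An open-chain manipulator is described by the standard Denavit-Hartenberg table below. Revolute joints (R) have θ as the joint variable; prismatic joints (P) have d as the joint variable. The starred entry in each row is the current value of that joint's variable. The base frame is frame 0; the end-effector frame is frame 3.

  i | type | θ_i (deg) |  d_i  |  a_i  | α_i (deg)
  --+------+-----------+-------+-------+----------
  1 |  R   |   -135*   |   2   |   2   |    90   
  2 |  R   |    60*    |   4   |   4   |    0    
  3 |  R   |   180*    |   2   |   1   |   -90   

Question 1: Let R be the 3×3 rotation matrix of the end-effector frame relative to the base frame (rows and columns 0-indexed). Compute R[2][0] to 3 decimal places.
-0.866

End-effector x-axis (col 0 of R) = (0.3536,0.3536,-0.8660)
R[2][0] = -0.8660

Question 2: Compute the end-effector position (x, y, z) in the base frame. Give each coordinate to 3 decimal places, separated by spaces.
after link 1: o_1 = (-1.4142, -1.4142, 2.0000)
after link 2: o_2 = (-5.6569, -0.0000, 5.4641)
after link 3: o_3 = (-6.7175, 1.7678, 4.5981)

-6.718 1.768 4.598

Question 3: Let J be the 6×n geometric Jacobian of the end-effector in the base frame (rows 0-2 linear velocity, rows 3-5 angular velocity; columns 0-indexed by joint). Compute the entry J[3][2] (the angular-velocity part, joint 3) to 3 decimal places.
axis z_2 = (-0.7071,0.7071,0.0000); lever o_n−o_2 = (-1.0607,1.7678,-0.8660)
cross product → J_v[:, 2] = (-0.6124,-0.6124,-0.5000)
J_ω[:, 2] = z_2
entry J[3][2] = -0.7071

-0.707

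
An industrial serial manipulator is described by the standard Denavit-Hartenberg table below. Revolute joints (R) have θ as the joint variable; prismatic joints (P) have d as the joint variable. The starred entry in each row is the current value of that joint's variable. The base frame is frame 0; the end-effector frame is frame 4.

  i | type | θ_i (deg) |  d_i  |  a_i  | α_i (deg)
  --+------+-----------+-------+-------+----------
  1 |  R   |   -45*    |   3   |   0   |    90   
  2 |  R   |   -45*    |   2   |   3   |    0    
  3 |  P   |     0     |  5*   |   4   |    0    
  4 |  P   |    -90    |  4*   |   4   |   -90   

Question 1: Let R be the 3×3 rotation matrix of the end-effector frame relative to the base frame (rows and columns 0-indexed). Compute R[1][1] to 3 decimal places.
End-effector y-axis (col 1 of R) = (0.7071,0.7071,-0.0000)
R[1][1] = 0.7071

0.707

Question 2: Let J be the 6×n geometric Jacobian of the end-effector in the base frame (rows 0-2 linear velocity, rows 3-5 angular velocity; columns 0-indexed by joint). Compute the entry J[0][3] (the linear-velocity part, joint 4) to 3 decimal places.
-0.707

prismatic axis z_3 = (-0.7071,-0.7071,0.0000)
J_v[:, 3] = z_3; J_ω[:, 3] = (0,0,0)
entry J[0][3] = -0.7071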